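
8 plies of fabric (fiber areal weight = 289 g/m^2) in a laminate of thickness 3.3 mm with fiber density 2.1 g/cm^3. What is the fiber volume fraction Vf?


Vf = n * FAW / (rho_f * h * 1000) = 8 * 289 / (2.1 * 3.3 * 1000) = 0.3336

0.3336


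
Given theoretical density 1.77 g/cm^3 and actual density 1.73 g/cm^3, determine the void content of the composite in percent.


Void% = (rho_theo - rho_actual)/rho_theo * 100 = (1.77 - 1.73)/1.77 * 100 = 2.26%

2.26%


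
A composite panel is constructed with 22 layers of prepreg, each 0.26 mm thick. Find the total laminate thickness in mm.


h = n * t_ply = 22 * 0.26 = 5.72 mm

5.72 mm


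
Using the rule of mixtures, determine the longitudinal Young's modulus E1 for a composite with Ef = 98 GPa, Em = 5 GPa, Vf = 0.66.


E1 = Ef*Vf + Em*(1-Vf) = 98*0.66 + 5*0.34 = 66.38 GPa

66.38 GPa


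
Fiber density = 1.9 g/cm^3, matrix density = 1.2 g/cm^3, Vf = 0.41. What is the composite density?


rho_c = rho_f*Vf + rho_m*(1-Vf) = 1.9*0.41 + 1.2*0.59 = 1.487 g/cm^3

1.487 g/cm^3


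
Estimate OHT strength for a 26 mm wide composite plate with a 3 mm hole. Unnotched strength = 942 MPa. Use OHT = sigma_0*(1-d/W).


OHT = sigma_0*(1-d/W) = 942*(1-3/26) = 833.3 MPa

833.3 MPa


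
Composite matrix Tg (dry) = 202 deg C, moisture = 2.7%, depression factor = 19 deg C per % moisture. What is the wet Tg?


Tg_wet = Tg_dry - k*moisture = 202 - 19*2.7 = 150.7 deg C

150.7 deg C


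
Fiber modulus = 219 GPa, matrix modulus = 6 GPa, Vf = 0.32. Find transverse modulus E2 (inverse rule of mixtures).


1/E2 = Vf/Ef + (1-Vf)/Em = 0.32/219 + 0.68/6
E2 = 8.71 GPa

8.71 GPa


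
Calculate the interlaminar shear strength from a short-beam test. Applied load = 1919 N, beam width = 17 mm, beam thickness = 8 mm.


ILSS = 3F/(4bh) = 3*1919/(4*17*8) = 10.58 MPa

10.58 MPa


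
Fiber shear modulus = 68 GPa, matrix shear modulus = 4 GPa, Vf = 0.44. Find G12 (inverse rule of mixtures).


1/G12 = Vf/Gf + (1-Vf)/Gm = 0.44/68 + 0.56/4
G12 = 6.83 GPa

6.83 GPa


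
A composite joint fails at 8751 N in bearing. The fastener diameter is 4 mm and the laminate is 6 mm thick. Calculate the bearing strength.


sigma_br = F/(d*h) = 8751/(4*6) = 364.6 MPa

364.6 MPa


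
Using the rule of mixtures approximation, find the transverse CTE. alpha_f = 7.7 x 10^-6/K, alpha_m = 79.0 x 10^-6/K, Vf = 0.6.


alpha_2 = alpha_f*Vf + alpha_m*(1-Vf) = 7.7*0.6 + 79.0*0.4 = 36.2 x 10^-6/K

36.2 x 10^-6/K


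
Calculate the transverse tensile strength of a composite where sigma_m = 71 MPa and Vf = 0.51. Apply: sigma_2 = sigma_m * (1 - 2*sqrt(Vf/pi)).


factor = 1 - 2*sqrt(0.51/pi) = 0.1942
sigma_2 = 71 * 0.1942 = 13.79 MPa

13.79 MPa


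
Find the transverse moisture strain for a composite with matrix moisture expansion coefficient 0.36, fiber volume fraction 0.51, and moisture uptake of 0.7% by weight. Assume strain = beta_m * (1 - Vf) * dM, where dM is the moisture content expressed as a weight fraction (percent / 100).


dM = 0.7/100 = 0.007
strain = beta_m * (1-Vf) * dM = 0.36 * 0.49 * 0.007 = 0.0012348

0.0012348


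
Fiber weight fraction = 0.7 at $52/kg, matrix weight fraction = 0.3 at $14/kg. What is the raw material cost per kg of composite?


Cost = cost_f*Wf + cost_m*Wm = 52*0.7 + 14*0.3 = $40.6/kg

$40.6/kg


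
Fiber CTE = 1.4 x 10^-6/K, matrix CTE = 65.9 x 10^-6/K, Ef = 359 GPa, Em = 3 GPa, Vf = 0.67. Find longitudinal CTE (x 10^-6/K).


E1 = Ef*Vf + Em*(1-Vf) = 241.52
alpha_1 = (alpha_f*Ef*Vf + alpha_m*Em*(1-Vf))/E1 = 1.66 x 10^-6/K

1.66 x 10^-6/K


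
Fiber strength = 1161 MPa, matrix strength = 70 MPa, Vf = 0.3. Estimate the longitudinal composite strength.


sigma_1 = sigma_f*Vf + sigma_m*(1-Vf) = 1161*0.3 + 70*0.7 = 397.3 MPa

397.3 MPa


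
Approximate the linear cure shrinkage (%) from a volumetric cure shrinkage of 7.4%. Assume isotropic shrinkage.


Linear shrinkage ≈ vol_shrink/3 = 7.4/3 = 2.467%

2.467%


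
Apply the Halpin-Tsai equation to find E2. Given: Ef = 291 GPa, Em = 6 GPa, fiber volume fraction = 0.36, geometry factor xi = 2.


eta = (Ef/Em - 1)/(Ef/Em + xi) = (48.5 - 1)/(48.5 + 2) = 0.9406
E2 = Em*(1+xi*eta*Vf)/(1-eta*Vf) = 15.22 GPa

15.22 GPa


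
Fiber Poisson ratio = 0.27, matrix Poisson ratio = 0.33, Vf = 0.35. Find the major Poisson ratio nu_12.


nu_12 = nu_f*Vf + nu_m*(1-Vf) = 0.27*0.35 + 0.33*0.65 = 0.309

0.309


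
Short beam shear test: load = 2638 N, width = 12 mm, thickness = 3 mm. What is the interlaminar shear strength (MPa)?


ILSS = 3F/(4bh) = 3*2638/(4*12*3) = 54.96 MPa

54.96 MPa


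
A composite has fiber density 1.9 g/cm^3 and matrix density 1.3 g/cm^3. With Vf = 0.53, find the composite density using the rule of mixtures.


rho_c = rho_f*Vf + rho_m*(1-Vf) = 1.9*0.53 + 1.3*0.47 = 1.618 g/cm^3

1.618 g/cm^3


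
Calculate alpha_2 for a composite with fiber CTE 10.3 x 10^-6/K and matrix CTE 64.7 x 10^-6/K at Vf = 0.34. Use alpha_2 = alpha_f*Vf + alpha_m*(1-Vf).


alpha_2 = alpha_f*Vf + alpha_m*(1-Vf) = 10.3*0.34 + 64.7*0.66 = 46.2 x 10^-6/K

46.2 x 10^-6/K


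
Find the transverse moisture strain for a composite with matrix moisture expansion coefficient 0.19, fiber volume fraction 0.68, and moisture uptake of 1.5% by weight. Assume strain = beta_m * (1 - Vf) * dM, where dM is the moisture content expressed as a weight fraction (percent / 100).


dM = 1.5/100 = 0.015
strain = beta_m * (1-Vf) * dM = 0.19 * 0.32 * 0.015 = 0.000912

0.000912


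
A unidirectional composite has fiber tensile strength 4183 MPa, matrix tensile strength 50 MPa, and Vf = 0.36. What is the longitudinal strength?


sigma_1 = sigma_f*Vf + sigma_m*(1-Vf) = 4183*0.36 + 50*0.64 = 1537.9 MPa

1537.9 MPa


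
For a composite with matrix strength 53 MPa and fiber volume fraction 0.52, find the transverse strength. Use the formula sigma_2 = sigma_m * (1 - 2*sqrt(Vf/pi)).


factor = 1 - 2*sqrt(0.52/pi) = 0.1863
sigma_2 = 53 * 0.1863 = 9.87 MPa

9.87 MPa


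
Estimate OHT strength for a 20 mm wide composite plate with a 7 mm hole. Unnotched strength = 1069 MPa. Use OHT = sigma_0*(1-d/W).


OHT = sigma_0*(1-d/W) = 1069*(1-7/20) = 694.9 MPa

694.9 MPa


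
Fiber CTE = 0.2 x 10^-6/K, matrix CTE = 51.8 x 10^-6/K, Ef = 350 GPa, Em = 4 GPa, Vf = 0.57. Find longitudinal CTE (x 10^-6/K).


E1 = Ef*Vf + Em*(1-Vf) = 201.22
alpha_1 = (alpha_f*Ef*Vf + alpha_m*Em*(1-Vf))/E1 = 0.64 x 10^-6/K

0.64 x 10^-6/K


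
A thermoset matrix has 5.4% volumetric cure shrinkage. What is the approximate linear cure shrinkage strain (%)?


Linear shrinkage ≈ vol_shrink/3 = 5.4/3 = 1.8%

1.8%


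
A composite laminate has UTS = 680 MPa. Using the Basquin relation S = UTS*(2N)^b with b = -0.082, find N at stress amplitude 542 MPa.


N = 0.5 * (S/UTS)^(1/b) = 0.5 * (542/680)^(1/-0.082) = 7.9489 cycles

7.9489 cycles


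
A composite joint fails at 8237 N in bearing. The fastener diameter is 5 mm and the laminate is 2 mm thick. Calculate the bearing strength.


sigma_br = F/(d*h) = 8237/(5*2) = 823.7 MPa

823.7 MPa


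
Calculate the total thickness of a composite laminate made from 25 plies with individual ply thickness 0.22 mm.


h = n * t_ply = 25 * 0.22 = 5.5 mm

5.5 mm


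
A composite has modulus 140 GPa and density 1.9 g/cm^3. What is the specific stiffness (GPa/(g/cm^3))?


Specific stiffness = E/rho = 140/1.9 = 73.7 GPa/(g/cm^3)

73.7 GPa/(g/cm^3)


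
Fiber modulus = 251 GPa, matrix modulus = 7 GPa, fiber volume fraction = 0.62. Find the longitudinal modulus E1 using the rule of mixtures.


E1 = Ef*Vf + Em*(1-Vf) = 251*0.62 + 7*0.38 = 158.28 GPa

158.28 GPa


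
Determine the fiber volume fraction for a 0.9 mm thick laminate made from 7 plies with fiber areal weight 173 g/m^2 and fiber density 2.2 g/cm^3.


Vf = n * FAW / (rho_f * h * 1000) = 7 * 173 / (2.2 * 0.9 * 1000) = 0.6116

0.6116


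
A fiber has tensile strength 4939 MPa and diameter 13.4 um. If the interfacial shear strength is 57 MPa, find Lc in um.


Lc = sigma_f * d / (2 * tau_i) = 4939 * 13.4 / (2 * 57) = 580.5 um

580.5 um


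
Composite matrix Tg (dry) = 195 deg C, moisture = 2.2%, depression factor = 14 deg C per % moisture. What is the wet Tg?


Tg_wet = Tg_dry - k*moisture = 195 - 14*2.2 = 164.2 deg C

164.2 deg C


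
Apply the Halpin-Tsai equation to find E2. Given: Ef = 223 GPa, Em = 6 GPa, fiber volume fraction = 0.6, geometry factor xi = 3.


eta = (Ef/Em - 1)/(Ef/Em + xi) = (37.1667 - 1)/(37.1667 + 3) = 0.9004
E2 = Em*(1+xi*eta*Vf)/(1-eta*Vf) = 34.2 GPa

34.2 GPa


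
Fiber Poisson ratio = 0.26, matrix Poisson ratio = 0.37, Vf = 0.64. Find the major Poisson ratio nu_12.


nu_12 = nu_f*Vf + nu_m*(1-Vf) = 0.26*0.64 + 0.37*0.36 = 0.2996

0.2996


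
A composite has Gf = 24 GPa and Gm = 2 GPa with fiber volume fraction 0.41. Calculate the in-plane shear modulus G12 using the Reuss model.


1/G12 = Vf/Gf + (1-Vf)/Gm = 0.41/24 + 0.59/2
G12 = 3.2 GPa

3.2 GPa


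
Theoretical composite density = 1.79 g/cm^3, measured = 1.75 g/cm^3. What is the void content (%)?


Void% = (rho_theo - rho_actual)/rho_theo * 100 = (1.79 - 1.75)/1.79 * 100 = 2.23%

2.23%


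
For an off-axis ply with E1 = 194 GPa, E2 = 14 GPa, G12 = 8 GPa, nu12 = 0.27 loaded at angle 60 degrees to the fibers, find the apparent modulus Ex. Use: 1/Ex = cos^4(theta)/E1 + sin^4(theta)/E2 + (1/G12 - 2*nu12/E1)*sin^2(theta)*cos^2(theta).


cos^4(60) = 0.0625, sin^4(60) = 0.5625, sin^2(60)*cos^2(60) = 0.1875
1/G12 - 2*nu12/E1 = 1/8 - 2*0.27/194 = 0.122216 GPa^-1
1/Ex = 0.0625/194 + 0.5625/14 + 0.122216*0.1875 = 0.0634163 GPa^-1
Ex = 15.77 GPa

15.77 GPa


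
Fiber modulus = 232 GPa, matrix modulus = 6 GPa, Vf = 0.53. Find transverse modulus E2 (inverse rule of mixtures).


1/E2 = Vf/Ef + (1-Vf)/Em = 0.53/232 + 0.47/6
E2 = 12.4 GPa

12.4 GPa


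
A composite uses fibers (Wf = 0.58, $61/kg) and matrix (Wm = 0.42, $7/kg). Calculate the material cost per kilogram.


Cost = cost_f*Wf + cost_m*Wm = 61*0.58 + 7*0.42 = $38.32/kg

$38.32/kg


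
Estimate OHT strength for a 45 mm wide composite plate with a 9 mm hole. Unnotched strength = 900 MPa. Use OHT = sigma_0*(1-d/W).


OHT = sigma_0*(1-d/W) = 900*(1-9/45) = 720.0 MPa

720.0 MPa


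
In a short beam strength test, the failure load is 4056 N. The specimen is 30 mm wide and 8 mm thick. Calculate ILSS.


ILSS = 3F/(4bh) = 3*4056/(4*30*8) = 12.68 MPa

12.68 MPa


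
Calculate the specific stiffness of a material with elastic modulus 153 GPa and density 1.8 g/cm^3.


Specific stiffness = E/rho = 153/1.8 = 85.0 GPa/(g/cm^3)

85.0 GPa/(g/cm^3)


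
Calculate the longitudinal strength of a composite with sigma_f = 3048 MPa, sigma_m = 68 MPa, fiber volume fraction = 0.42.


sigma_1 = sigma_f*Vf + sigma_m*(1-Vf) = 3048*0.42 + 68*0.58 = 1319.6 MPa

1319.6 MPa


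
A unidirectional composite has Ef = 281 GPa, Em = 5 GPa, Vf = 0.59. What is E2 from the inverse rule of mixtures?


1/E2 = Vf/Ef + (1-Vf)/Em = 0.59/281 + 0.41/5
E2 = 11.89 GPa

11.89 GPa


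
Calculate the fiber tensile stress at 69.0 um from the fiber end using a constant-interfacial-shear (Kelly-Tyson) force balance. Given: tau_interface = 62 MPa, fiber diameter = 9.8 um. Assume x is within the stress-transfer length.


Force balance: sigma_f * (pi*d^2/4) = tau * (pi*d) * x  ->  sigma_f = 4 * tau * x / d
sigma_f = 4 * 62 * 69.0 / 9.8 = 1746.1 MPa

1746.1 MPa


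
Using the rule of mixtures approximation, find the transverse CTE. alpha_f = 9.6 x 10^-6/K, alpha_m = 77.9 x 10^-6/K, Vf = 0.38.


alpha_2 = alpha_f*Vf + alpha_m*(1-Vf) = 9.6*0.38 + 77.9*0.62 = 51.9 x 10^-6/K

51.9 x 10^-6/K


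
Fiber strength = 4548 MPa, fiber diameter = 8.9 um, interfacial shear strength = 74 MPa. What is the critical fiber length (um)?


Lc = sigma_f * d / (2 * tau_i) = 4548 * 8.9 / (2 * 74) = 273.5 um

273.5 um


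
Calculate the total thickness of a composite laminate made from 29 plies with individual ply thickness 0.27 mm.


h = n * t_ply = 29 * 0.27 = 7.83 mm

7.83 mm


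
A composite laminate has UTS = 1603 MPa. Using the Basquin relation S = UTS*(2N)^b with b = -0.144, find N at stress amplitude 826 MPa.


N = 0.5 * (S/UTS)^(1/b) = 0.5 * (826/1603)^(1/-0.144) = 49.9628 cycles

49.9628 cycles


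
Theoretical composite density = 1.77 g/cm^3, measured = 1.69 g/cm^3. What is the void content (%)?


Void% = (rho_theo - rho_actual)/rho_theo * 100 = (1.77 - 1.69)/1.77 * 100 = 4.52%

4.52%


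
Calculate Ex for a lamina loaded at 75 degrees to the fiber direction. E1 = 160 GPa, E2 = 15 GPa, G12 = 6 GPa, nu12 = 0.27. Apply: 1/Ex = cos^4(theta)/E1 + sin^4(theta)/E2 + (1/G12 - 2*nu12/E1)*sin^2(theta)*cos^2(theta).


cos^4(75) = 0.004487, sin^4(75) = 0.870513, sin^2(75)*cos^2(75) = 0.0625
1/G12 - 2*nu12/E1 = 1/6 - 2*0.27/160 = 0.163292 GPa^-1
1/Ex = 0.004487/160 + 0.870513/15 + 0.163292*0.0625 = 0.068268 GPa^-1
Ex = 14.65 GPa

14.65 GPa


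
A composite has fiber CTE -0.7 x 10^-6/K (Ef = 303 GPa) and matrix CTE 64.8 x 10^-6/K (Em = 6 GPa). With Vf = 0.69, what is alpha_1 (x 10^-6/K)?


E1 = Ef*Vf + Em*(1-Vf) = 210.93
alpha_1 = (alpha_f*Ef*Vf + alpha_m*Em*(1-Vf))/E1 = -0.12 x 10^-6/K

-0.12 x 10^-6/K


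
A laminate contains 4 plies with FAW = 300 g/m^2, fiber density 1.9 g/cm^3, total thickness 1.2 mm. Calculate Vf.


Vf = n * FAW / (rho_f * h * 1000) = 4 * 300 / (1.9 * 1.2 * 1000) = 0.5263

0.5263


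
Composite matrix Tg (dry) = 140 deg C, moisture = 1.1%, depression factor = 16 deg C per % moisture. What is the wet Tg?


Tg_wet = Tg_dry - k*moisture = 140 - 16*1.1 = 122.4 deg C

122.4 deg C


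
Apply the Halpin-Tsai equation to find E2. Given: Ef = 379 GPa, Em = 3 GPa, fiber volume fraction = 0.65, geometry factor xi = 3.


eta = (Ef/Em - 1)/(Ef/Em + xi) = (126.3333 - 1)/(126.3333 + 3) = 0.9691
E2 = Em*(1+xi*eta*Vf)/(1-eta*Vf) = 23.42 GPa

23.42 GPa


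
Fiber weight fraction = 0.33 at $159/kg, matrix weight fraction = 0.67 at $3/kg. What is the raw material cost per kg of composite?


Cost = cost_f*Wf + cost_m*Wm = 159*0.33 + 3*0.67 = $54.48/kg

$54.48/kg


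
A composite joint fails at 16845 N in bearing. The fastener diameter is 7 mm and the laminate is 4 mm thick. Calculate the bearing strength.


sigma_br = F/(d*h) = 16845/(7*4) = 601.6 MPa

601.6 MPa


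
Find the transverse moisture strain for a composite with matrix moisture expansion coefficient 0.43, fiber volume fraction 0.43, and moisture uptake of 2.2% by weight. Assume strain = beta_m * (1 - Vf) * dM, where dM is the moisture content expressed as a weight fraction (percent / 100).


dM = 2.2/100 = 0.022
strain = beta_m * (1-Vf) * dM = 0.43 * 0.57 * 0.022 = 0.0053922

0.0053922


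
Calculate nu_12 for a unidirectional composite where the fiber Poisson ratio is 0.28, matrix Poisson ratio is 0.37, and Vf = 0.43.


nu_12 = nu_f*Vf + nu_m*(1-Vf) = 0.28*0.43 + 0.37*0.57 = 0.3313

0.3313


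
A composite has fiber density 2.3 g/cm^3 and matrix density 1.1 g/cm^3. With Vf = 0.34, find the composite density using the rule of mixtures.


rho_c = rho_f*Vf + rho_m*(1-Vf) = 2.3*0.34 + 1.1*0.66 = 1.508 g/cm^3

1.508 g/cm^3


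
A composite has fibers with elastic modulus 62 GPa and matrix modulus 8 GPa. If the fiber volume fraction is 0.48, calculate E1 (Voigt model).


E1 = Ef*Vf + Em*(1-Vf) = 62*0.48 + 8*0.52 = 33.92 GPa

33.92 GPa


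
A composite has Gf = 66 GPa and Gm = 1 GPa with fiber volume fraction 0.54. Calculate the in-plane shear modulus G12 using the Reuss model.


1/G12 = Vf/Gf + (1-Vf)/Gm = 0.54/66 + 0.46/1
G12 = 2.14 GPa

2.14 GPa


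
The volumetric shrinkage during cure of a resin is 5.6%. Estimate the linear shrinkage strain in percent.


Linear shrinkage ≈ vol_shrink/3 = 5.6/3 = 1.867%

1.867%


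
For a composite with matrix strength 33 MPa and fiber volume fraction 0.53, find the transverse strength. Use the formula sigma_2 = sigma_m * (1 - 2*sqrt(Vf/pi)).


factor = 1 - 2*sqrt(0.53/pi) = 0.1785
sigma_2 = 33 * 0.1785 = 5.89 MPa

5.89 MPa


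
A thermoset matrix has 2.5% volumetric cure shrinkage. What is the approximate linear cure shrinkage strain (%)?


Linear shrinkage ≈ vol_shrink/3 = 2.5/3 = 0.833%

0.833%


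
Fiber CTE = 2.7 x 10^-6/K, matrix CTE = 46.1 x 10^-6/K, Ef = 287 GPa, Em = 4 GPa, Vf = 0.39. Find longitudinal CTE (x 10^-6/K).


E1 = Ef*Vf + Em*(1-Vf) = 114.37
alpha_1 = (alpha_f*Ef*Vf + alpha_m*Em*(1-Vf))/E1 = 3.63 x 10^-6/K

3.63 x 10^-6/K


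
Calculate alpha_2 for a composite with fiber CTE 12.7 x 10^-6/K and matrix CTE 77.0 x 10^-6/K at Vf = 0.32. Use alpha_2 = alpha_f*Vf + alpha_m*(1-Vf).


alpha_2 = alpha_f*Vf + alpha_m*(1-Vf) = 12.7*0.32 + 77.0*0.68 = 56.4 x 10^-6/K

56.4 x 10^-6/K


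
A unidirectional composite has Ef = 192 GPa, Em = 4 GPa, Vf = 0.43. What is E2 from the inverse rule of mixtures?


1/E2 = Vf/Ef + (1-Vf)/Em = 0.43/192 + 0.57/4
E2 = 6.91 GPa

6.91 GPa


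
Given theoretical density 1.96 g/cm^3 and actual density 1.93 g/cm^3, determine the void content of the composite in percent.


Void% = (rho_theo - rho_actual)/rho_theo * 100 = (1.96 - 1.93)/1.96 * 100 = 1.53%

1.53%


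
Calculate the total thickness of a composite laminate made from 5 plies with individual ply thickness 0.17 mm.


h = n * t_ply = 5 * 0.17 = 0.85 mm

0.85 mm


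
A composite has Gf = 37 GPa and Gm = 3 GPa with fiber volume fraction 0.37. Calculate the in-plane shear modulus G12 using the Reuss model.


1/G12 = Vf/Gf + (1-Vf)/Gm = 0.37/37 + 0.63/3
G12 = 4.55 GPa

4.55 GPa


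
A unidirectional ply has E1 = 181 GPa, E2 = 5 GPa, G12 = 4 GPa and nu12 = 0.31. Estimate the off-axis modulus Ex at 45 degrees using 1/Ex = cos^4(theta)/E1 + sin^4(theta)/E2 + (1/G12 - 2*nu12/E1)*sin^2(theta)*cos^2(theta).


cos^4(45) = 0.25, sin^4(45) = 0.25, sin^2(45)*cos^2(45) = 0.25
1/G12 - 2*nu12/E1 = 1/4 - 2*0.31/181 = 0.246575 GPa^-1
1/Ex = 0.25/181 + 0.25/5 + 0.246575*0.25 = 0.1130249 GPa^-1
Ex = 8.85 GPa

8.85 GPa


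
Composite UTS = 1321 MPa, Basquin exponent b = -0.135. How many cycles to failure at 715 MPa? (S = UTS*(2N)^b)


N = 0.5 * (S/UTS)^(1/b) = 0.5 * (715/1321)^(1/-0.135) = 47.1803 cycles

47.1803 cycles


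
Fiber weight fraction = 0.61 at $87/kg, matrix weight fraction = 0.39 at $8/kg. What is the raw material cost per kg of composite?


Cost = cost_f*Wf + cost_m*Wm = 87*0.61 + 8*0.39 = $56.19/kg

$56.19/kg


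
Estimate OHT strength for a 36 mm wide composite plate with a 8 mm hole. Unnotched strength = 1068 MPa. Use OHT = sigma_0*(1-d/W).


OHT = sigma_0*(1-d/W) = 1068*(1-8/36) = 830.7 MPa

830.7 MPa


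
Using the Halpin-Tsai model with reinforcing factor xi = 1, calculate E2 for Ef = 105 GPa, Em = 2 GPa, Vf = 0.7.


eta = (Ef/Em - 1)/(Ef/Em + xi) = (52.5 - 1)/(52.5 + 1) = 0.9626
E2 = Em*(1+xi*eta*Vf)/(1-eta*Vf) = 10.26 GPa

10.26 GPa


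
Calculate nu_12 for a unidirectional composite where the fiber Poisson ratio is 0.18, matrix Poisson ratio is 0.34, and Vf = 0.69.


nu_12 = nu_f*Vf + nu_m*(1-Vf) = 0.18*0.69 + 0.34*0.31 = 0.2296

0.2296


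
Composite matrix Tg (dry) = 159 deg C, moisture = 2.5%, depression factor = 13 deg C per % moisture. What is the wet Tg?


Tg_wet = Tg_dry - k*moisture = 159 - 13*2.5 = 126.5 deg C

126.5 deg C


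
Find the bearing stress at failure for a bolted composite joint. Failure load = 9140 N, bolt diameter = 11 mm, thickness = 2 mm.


sigma_br = F/(d*h) = 9140/(11*2) = 415.5 MPa

415.5 MPa


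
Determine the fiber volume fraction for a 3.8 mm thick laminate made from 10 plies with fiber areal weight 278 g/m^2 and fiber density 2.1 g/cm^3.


Vf = n * FAW / (rho_f * h * 1000) = 10 * 278 / (2.1 * 3.8 * 1000) = 0.3484

0.3484


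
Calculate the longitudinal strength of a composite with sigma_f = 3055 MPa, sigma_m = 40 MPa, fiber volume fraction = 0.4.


sigma_1 = sigma_f*Vf + sigma_m*(1-Vf) = 3055*0.4 + 40*0.6 = 1246.0 MPa

1246.0 MPa


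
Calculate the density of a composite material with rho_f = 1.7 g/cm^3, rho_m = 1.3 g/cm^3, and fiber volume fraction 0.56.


rho_c = rho_f*Vf + rho_m*(1-Vf) = 1.7*0.56 + 1.3*0.44 = 1.524 g/cm^3

1.524 g/cm^3


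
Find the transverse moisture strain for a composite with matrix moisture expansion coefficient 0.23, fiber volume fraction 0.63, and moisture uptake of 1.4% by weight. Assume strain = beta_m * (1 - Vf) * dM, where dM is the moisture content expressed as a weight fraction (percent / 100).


dM = 1.4/100 = 0.014
strain = beta_m * (1-Vf) * dM = 0.23 * 0.37 * 0.014 = 0.0011914

0.0011914


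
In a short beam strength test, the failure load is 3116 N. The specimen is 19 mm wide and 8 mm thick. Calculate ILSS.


ILSS = 3F/(4bh) = 3*3116/(4*19*8) = 15.38 MPa

15.38 MPa


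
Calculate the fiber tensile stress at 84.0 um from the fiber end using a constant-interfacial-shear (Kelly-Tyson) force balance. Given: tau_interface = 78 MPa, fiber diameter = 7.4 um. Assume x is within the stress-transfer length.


Force balance: sigma_f * (pi*d^2/4) = tau * (pi*d) * x  ->  sigma_f = 4 * tau * x / d
sigma_f = 4 * 78 * 84.0 / 7.4 = 3541.6 MPa

3541.6 MPa


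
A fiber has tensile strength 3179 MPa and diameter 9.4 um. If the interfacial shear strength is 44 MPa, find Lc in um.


Lc = sigma_f * d / (2 * tau_i) = 3179 * 9.4 / (2 * 44) = 339.6 um

339.6 um


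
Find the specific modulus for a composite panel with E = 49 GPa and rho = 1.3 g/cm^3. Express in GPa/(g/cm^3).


Specific stiffness = E/rho = 49/1.3 = 37.7 GPa/(g/cm^3)

37.7 GPa/(g/cm^3)


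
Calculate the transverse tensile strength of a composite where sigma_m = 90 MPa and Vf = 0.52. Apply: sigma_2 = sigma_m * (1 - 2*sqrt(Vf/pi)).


factor = 1 - 2*sqrt(0.52/pi) = 0.1863
sigma_2 = 90 * 0.1863 = 16.77 MPa

16.77 MPa


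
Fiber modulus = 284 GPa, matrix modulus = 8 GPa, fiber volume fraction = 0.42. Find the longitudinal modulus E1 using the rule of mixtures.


E1 = Ef*Vf + Em*(1-Vf) = 284*0.42 + 8*0.58 = 123.92 GPa

123.92 GPa


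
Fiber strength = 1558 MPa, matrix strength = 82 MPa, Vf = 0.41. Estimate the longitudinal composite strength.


sigma_1 = sigma_f*Vf + sigma_m*(1-Vf) = 1558*0.41 + 82*0.59 = 687.2 MPa

687.2 MPa


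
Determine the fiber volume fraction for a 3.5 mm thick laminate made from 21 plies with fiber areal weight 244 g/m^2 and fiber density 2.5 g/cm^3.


Vf = n * FAW / (rho_f * h * 1000) = 21 * 244 / (2.5 * 3.5 * 1000) = 0.5856

0.5856


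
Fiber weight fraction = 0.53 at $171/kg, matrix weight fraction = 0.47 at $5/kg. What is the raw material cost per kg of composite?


Cost = cost_f*Wf + cost_m*Wm = 171*0.53 + 5*0.47 = $92.98/kg

$92.98/kg


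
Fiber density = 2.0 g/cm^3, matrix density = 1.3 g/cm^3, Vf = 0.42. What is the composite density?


rho_c = rho_f*Vf + rho_m*(1-Vf) = 2.0*0.42 + 1.3*0.58 = 1.594 g/cm^3

1.594 g/cm^3


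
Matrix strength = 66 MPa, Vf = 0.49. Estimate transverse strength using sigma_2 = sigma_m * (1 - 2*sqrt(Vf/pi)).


factor = 1 - 2*sqrt(0.49/pi) = 0.2101
sigma_2 = 66 * 0.2101 = 13.87 MPa

13.87 MPa


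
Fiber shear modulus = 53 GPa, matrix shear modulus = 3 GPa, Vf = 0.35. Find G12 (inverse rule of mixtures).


1/G12 = Vf/Gf + (1-Vf)/Gm = 0.35/53 + 0.65/3
G12 = 4.48 GPa

4.48 GPa


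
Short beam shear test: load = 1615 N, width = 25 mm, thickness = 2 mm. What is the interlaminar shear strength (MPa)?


ILSS = 3F/(4bh) = 3*1615/(4*25*2) = 24.23 MPa

24.23 MPa


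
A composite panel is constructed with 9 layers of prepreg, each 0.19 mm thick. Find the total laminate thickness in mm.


h = n * t_ply = 9 * 0.19 = 1.71 mm

1.71 mm


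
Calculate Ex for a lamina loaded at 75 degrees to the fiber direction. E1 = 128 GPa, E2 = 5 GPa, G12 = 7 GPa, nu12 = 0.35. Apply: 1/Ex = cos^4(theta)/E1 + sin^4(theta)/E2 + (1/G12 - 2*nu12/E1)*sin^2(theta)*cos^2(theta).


cos^4(75) = 0.004487, sin^4(75) = 0.870513, sin^2(75)*cos^2(75) = 0.0625
1/G12 - 2*nu12/E1 = 1/7 - 2*0.35/128 = 0.137388 GPa^-1
1/Ex = 0.004487/128 + 0.870513/5 + 0.137388*0.0625 = 0.1827244 GPa^-1
Ex = 5.47 GPa

5.47 GPa


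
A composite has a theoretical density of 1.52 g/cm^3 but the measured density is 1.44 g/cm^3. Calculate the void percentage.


Void% = (rho_theo - rho_actual)/rho_theo * 100 = (1.52 - 1.44)/1.52 * 100 = 5.26%

5.26%


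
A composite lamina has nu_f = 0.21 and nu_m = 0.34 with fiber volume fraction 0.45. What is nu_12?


nu_12 = nu_f*Vf + nu_m*(1-Vf) = 0.21*0.45 + 0.34*0.55 = 0.2815

0.2815


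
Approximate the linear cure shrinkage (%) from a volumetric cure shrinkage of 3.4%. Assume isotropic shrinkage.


Linear shrinkage ≈ vol_shrink/3 = 3.4/3 = 1.133%

1.133%


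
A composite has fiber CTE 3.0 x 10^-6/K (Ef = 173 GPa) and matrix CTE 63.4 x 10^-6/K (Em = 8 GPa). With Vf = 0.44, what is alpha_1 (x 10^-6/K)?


E1 = Ef*Vf + Em*(1-Vf) = 80.6
alpha_1 = (alpha_f*Ef*Vf + alpha_m*Em*(1-Vf))/E1 = 6.36 x 10^-6/K

6.36 x 10^-6/K


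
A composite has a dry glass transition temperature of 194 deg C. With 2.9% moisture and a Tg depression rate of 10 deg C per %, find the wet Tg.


Tg_wet = Tg_dry - k*moisture = 194 - 10*2.9 = 165.0 deg C

165.0 deg C


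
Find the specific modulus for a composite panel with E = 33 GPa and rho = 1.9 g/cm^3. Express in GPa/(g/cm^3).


Specific stiffness = E/rho = 33/1.9 = 17.4 GPa/(g/cm^3)

17.4 GPa/(g/cm^3)


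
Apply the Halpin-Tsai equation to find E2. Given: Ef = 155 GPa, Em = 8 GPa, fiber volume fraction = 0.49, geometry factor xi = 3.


eta = (Ef/Em - 1)/(Ef/Em + xi) = (19.375 - 1)/(19.375 + 3) = 0.8212
E2 = Em*(1+xi*eta*Vf)/(1-eta*Vf) = 29.55 GPa

29.55 GPa


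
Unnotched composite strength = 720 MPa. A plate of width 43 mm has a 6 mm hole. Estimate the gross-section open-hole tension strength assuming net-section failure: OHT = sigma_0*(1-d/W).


OHT = sigma_0*(1-d/W) = 720*(1-6/43) = 619.5 MPa

619.5 MPa


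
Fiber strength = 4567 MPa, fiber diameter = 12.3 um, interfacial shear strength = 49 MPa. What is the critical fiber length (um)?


Lc = sigma_f * d / (2 * tau_i) = 4567 * 12.3 / (2 * 49) = 573.2 um

573.2 um


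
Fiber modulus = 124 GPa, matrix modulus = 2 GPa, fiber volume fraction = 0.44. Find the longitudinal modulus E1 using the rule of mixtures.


E1 = Ef*Vf + Em*(1-Vf) = 124*0.44 + 2*0.56 = 55.68 GPa

55.68 GPa


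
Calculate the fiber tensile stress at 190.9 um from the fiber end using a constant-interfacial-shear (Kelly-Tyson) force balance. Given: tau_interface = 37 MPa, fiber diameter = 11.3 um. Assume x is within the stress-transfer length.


Force balance: sigma_f * (pi*d^2/4) = tau * (pi*d) * x  ->  sigma_f = 4 * tau * x / d
sigma_f = 4 * 37 * 190.9 / 11.3 = 2500.3 MPa

2500.3 MPa


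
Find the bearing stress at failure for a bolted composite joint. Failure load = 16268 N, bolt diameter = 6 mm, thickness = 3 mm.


sigma_br = F/(d*h) = 16268/(6*3) = 903.8 MPa

903.8 MPa


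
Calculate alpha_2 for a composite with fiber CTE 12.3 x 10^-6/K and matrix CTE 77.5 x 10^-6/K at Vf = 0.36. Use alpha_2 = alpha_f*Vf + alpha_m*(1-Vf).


alpha_2 = alpha_f*Vf + alpha_m*(1-Vf) = 12.3*0.36 + 77.5*0.64 = 54.0 x 10^-6/K

54.0 x 10^-6/K


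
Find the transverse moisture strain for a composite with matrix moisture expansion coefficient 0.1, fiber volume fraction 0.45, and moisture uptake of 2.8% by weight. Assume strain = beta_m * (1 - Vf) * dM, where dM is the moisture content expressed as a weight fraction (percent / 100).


dM = 2.8/100 = 0.028
strain = beta_m * (1-Vf) * dM = 0.1 * 0.55 * 0.028 = 0.00154

0.00154


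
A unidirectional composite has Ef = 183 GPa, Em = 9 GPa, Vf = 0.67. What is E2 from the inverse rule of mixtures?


1/E2 = Vf/Ef + (1-Vf)/Em = 0.67/183 + 0.33/9
E2 = 24.8 GPa

24.8 GPa


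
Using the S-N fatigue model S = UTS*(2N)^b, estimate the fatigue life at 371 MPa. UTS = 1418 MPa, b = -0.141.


N = 0.5 * (S/UTS)^(1/b) = 0.5 * (371/1418)^(1/-0.141) = 6741.7664 cycles

6741.7664 cycles


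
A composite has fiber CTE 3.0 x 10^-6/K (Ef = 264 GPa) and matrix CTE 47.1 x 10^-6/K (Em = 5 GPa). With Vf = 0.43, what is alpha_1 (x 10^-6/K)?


E1 = Ef*Vf + Em*(1-Vf) = 116.37
alpha_1 = (alpha_f*Ef*Vf + alpha_m*Em*(1-Vf))/E1 = 4.08 x 10^-6/K

4.08 x 10^-6/K


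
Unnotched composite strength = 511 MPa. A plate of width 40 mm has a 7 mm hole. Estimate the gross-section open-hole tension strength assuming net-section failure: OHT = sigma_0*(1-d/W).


OHT = sigma_0*(1-d/W) = 511*(1-7/40) = 421.6 MPa

421.6 MPa


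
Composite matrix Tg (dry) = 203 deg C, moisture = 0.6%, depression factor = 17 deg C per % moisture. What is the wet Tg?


Tg_wet = Tg_dry - k*moisture = 203 - 17*0.6 = 192.8 deg C

192.8 deg C


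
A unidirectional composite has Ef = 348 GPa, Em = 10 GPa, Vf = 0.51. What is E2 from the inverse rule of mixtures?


1/E2 = Vf/Ef + (1-Vf)/Em = 0.51/348 + 0.49/10
E2 = 19.82 GPa

19.82 GPa


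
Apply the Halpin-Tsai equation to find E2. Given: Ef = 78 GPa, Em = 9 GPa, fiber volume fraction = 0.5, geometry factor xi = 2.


eta = (Ef/Em - 1)/(Ef/Em + xi) = (8.6667 - 1)/(8.6667 + 2) = 0.7188
E2 = Em*(1+xi*eta*Vf)/(1-eta*Vf) = 24.15 GPa

24.15 GPa


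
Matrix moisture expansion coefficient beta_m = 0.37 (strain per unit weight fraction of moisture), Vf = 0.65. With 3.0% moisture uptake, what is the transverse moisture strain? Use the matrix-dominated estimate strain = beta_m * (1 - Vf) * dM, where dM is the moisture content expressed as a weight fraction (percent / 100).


dM = 3.0/100 = 0.03
strain = beta_m * (1-Vf) * dM = 0.37 * 0.35 * 0.03 = 0.003885

0.003885


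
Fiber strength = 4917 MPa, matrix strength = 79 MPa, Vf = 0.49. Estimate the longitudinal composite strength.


sigma_1 = sigma_f*Vf + sigma_m*(1-Vf) = 4917*0.49 + 79*0.51 = 2449.6 MPa

2449.6 MPa


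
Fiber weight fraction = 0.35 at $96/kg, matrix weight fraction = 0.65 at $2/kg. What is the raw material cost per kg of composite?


Cost = cost_f*Wf + cost_m*Wm = 96*0.35 + 2*0.65 = $34.9/kg

$34.9/kg


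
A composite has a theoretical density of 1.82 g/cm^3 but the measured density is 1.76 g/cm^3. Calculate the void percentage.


Void% = (rho_theo - rho_actual)/rho_theo * 100 = (1.82 - 1.76)/1.82 * 100 = 3.3%

3.3%


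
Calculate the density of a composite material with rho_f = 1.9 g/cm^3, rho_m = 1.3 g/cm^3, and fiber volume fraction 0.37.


rho_c = rho_f*Vf + rho_m*(1-Vf) = 1.9*0.37 + 1.3*0.63 = 1.522 g/cm^3

1.522 g/cm^3


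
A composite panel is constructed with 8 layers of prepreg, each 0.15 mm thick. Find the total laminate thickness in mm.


h = n * t_ply = 8 * 0.15 = 1.2 mm

1.2 mm


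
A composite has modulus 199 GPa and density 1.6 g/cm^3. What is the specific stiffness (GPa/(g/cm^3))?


Specific stiffness = E/rho = 199/1.6 = 124.4 GPa/(g/cm^3)

124.4 GPa/(g/cm^3)


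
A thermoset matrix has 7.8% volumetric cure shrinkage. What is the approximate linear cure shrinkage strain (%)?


Linear shrinkage ≈ vol_shrink/3 = 7.8/3 = 2.6%

2.6%


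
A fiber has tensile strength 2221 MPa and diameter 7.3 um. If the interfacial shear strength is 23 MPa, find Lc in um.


Lc = sigma_f * d / (2 * tau_i) = 2221 * 7.3 / (2 * 23) = 352.5 um

352.5 um


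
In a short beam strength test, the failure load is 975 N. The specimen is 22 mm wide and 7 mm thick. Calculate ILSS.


ILSS = 3F/(4bh) = 3*975/(4*22*7) = 4.75 MPa

4.75 MPa


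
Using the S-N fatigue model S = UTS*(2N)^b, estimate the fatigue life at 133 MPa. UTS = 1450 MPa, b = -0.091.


N = 0.5 * (S/UTS)^(1/b) = 0.5 * (133/1450)^(1/-0.091) = 1.2596e+11 cycles

1.2596e+11 cycles


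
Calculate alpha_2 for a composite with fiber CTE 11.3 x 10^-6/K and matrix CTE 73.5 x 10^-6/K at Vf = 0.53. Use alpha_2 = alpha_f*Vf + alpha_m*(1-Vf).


alpha_2 = alpha_f*Vf + alpha_m*(1-Vf) = 11.3*0.53 + 73.5*0.47 = 40.5 x 10^-6/K

40.5 x 10^-6/K


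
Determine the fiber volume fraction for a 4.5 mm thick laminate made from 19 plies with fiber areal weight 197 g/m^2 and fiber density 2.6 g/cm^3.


Vf = n * FAW / (rho_f * h * 1000) = 19 * 197 / (2.6 * 4.5 * 1000) = 0.3199

0.3199


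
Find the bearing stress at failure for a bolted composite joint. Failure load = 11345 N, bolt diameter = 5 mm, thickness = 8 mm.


sigma_br = F/(d*h) = 11345/(5*8) = 283.6 MPa

283.6 MPa


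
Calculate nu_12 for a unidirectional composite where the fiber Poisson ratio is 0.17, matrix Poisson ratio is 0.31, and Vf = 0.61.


nu_12 = nu_f*Vf + nu_m*(1-Vf) = 0.17*0.61 + 0.31*0.39 = 0.2246

0.2246


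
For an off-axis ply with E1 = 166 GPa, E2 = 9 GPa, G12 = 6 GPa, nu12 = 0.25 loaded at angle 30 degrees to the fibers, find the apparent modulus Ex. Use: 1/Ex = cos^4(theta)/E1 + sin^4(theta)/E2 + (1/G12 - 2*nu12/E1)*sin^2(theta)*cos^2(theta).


cos^4(30) = 0.5625, sin^4(30) = 0.0625, sin^2(30)*cos^2(30) = 0.1875
1/G12 - 2*nu12/E1 = 1/6 - 2*0.25/166 = 0.163655 GPa^-1
1/Ex = 0.5625/166 + 0.0625/9 + 0.163655*0.1875 = 0.0410182 GPa^-1
Ex = 24.38 GPa

24.38 GPa


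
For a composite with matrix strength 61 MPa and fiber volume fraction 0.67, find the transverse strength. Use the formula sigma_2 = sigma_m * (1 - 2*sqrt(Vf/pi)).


factor = 1 - 2*sqrt(0.67/pi) = 0.0764
sigma_2 = 61 * 0.0764 = 4.66 MPa

4.66 MPa


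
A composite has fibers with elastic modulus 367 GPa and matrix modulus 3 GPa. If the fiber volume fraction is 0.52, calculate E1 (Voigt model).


E1 = Ef*Vf + Em*(1-Vf) = 367*0.52 + 3*0.48 = 192.28 GPa

192.28 GPa


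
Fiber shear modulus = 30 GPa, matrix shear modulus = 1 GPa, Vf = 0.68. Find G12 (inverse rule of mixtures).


1/G12 = Vf/Gf + (1-Vf)/Gm = 0.68/30 + 0.32/1
G12 = 2.92 GPa

2.92 GPa


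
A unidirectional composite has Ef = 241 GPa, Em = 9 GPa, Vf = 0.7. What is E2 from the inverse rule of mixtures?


1/E2 = Vf/Ef + (1-Vf)/Em = 0.7/241 + 0.3/9
E2 = 27.6 GPa

27.6 GPa


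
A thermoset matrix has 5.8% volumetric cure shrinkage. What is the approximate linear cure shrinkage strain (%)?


Linear shrinkage ≈ vol_shrink/3 = 5.8/3 = 1.933%

1.933%


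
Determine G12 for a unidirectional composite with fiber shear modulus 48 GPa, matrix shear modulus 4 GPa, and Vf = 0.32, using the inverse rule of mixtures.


1/G12 = Vf/Gf + (1-Vf)/Gm = 0.32/48 + 0.68/4
G12 = 5.66 GPa

5.66 GPa


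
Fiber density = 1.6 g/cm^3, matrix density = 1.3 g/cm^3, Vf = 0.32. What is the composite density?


rho_c = rho_f*Vf + rho_m*(1-Vf) = 1.6*0.32 + 1.3*0.68 = 1.396 g/cm^3

1.396 g/cm^3


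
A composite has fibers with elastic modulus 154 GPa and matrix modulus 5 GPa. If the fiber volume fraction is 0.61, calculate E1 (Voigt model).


E1 = Ef*Vf + Em*(1-Vf) = 154*0.61 + 5*0.39 = 95.89 GPa

95.89 GPa


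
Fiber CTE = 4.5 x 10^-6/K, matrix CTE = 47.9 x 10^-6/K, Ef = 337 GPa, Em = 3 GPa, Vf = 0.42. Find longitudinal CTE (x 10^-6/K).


E1 = Ef*Vf + Em*(1-Vf) = 143.28
alpha_1 = (alpha_f*Ef*Vf + alpha_m*Em*(1-Vf))/E1 = 5.03 x 10^-6/K

5.03 x 10^-6/K


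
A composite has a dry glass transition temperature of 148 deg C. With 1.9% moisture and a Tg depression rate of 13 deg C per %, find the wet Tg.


Tg_wet = Tg_dry - k*moisture = 148 - 13*1.9 = 123.3 deg C

123.3 deg C


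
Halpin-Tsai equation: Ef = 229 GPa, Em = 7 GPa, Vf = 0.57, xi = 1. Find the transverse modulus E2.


eta = (Ef/Em - 1)/(Ef/Em + xi) = (32.7143 - 1)/(32.7143 + 1) = 0.9407
E2 = Em*(1+xi*eta*Vf)/(1-eta*Vf) = 23.18 GPa

23.18 GPa


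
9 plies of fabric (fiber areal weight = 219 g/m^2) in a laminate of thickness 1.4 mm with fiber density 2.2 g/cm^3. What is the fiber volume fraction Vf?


Vf = n * FAW / (rho_f * h * 1000) = 9 * 219 / (2.2 * 1.4 * 1000) = 0.6399

0.6399


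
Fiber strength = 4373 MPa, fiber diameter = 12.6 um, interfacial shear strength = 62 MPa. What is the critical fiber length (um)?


Lc = sigma_f * d / (2 * tau_i) = 4373 * 12.6 / (2 * 62) = 444.4 um

444.4 um


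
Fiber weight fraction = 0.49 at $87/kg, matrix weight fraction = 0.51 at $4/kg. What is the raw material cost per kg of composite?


Cost = cost_f*Wf + cost_m*Wm = 87*0.49 + 4*0.51 = $44.67/kg

$44.67/kg


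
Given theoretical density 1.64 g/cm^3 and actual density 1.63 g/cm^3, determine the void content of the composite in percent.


Void% = (rho_theo - rho_actual)/rho_theo * 100 = (1.64 - 1.63)/1.64 * 100 = 0.61%

0.61%


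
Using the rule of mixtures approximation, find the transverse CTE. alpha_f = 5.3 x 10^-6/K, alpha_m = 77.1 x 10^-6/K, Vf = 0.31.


alpha_2 = alpha_f*Vf + alpha_m*(1-Vf) = 5.3*0.31 + 77.1*0.69 = 54.8 x 10^-6/K

54.8 x 10^-6/K


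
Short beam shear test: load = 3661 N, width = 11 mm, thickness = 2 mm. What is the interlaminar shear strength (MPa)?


ILSS = 3F/(4bh) = 3*3661/(4*11*2) = 124.81 MPa

124.81 MPa


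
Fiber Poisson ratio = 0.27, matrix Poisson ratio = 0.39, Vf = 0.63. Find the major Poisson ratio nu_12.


nu_12 = nu_f*Vf + nu_m*(1-Vf) = 0.27*0.63 + 0.39*0.37 = 0.3144

0.3144


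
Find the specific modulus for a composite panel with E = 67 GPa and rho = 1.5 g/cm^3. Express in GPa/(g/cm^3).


Specific stiffness = E/rho = 67/1.5 = 44.7 GPa/(g/cm^3)

44.7 GPa/(g/cm^3)


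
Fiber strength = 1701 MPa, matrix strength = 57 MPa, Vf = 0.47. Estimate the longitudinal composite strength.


sigma_1 = sigma_f*Vf + sigma_m*(1-Vf) = 1701*0.47 + 57*0.53 = 829.7 MPa

829.7 MPa


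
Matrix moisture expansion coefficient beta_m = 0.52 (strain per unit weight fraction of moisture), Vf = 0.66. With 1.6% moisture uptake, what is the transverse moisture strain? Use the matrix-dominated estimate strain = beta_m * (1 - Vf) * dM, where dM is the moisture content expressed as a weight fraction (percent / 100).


dM = 1.6/100 = 0.016
strain = beta_m * (1-Vf) * dM = 0.52 * 0.34 * 0.016 = 0.0028288

0.0028288


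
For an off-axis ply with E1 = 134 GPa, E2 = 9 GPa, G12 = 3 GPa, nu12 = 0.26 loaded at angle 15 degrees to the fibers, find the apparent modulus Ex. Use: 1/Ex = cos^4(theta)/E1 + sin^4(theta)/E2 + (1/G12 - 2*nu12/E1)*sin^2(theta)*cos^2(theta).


cos^4(15) = 0.870513, sin^4(15) = 0.004487, sin^2(15)*cos^2(15) = 0.0625
1/G12 - 2*nu12/E1 = 1/3 - 2*0.26/134 = 0.329453 GPa^-1
1/Ex = 0.870513/134 + 0.004487/9 + 0.329453*0.0625 = 0.0275857 GPa^-1
Ex = 36.25 GPa

36.25 GPa


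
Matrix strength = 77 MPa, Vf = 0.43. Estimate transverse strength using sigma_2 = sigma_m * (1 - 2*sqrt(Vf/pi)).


factor = 1 - 2*sqrt(0.43/pi) = 0.2601
sigma_2 = 77 * 0.2601 = 20.03 MPa

20.03 MPa


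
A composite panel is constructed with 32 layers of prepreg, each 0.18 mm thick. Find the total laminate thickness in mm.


h = n * t_ply = 32 * 0.18 = 5.76 mm

5.76 mm


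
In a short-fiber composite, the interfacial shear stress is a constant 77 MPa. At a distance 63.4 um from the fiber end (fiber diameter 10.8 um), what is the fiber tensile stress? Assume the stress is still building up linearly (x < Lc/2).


Force balance: sigma_f * (pi*d^2/4) = tau * (pi*d) * x  ->  sigma_f = 4 * tau * x / d
sigma_f = 4 * 77 * 63.4 / 10.8 = 1808.1 MPa

1808.1 MPa


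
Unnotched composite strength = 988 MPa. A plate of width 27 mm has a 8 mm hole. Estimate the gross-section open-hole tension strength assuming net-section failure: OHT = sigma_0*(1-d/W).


OHT = sigma_0*(1-d/W) = 988*(1-8/27) = 695.3 MPa

695.3 MPa


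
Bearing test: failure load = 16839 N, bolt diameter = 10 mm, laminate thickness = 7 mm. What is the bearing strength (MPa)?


sigma_br = F/(d*h) = 16839/(10*7) = 240.6 MPa

240.6 MPa


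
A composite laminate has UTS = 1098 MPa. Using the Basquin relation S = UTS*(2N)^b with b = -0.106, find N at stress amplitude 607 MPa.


N = 0.5 * (S/UTS)^(1/b) = 0.5 * (607/1098)^(1/-0.106) = 134.0913 cycles

134.0913 cycles
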